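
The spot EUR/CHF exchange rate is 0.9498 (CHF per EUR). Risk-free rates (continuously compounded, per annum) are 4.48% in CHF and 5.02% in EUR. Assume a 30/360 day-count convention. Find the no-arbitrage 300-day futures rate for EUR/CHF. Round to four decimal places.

F = S·e^((r_CHF − r_EUR)T) = 0.9498 · e^((0.0448 − 0.0502) × 300/360)
= 0.9498 · e^-0.004500 = 0.9498 × 0.995510
F = 0.9455 CHF per EUR

0.9455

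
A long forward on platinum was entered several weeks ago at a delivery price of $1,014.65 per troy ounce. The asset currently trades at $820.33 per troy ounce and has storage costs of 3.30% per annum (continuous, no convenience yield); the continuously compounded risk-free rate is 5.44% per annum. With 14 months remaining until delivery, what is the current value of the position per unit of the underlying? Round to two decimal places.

-$99.73 per troy ounce

Current fair forward for the remaining 14 months: F = S·e^((r + u)·T), (r + u) = 0.0544 + 0.0330 = 0.0874
F = 820.33 · e^(0.0874 × 14/12) = 820.33 × 1.107347 = 908.3900
Value of long forward = (F − K)·e^(−rT) = (908.3900 − 1014.65) · e^(−0.0544·14/12)
= -106.2600 × 0.938505 = -99.73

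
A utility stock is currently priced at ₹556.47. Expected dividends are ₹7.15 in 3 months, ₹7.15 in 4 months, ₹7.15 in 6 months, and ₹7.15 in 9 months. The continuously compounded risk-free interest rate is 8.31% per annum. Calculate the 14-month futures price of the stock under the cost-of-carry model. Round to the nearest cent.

₹582.78

PV(dividends) I = 7.15·e^(−0.0831·3/12) + 7.15·e^(−0.0831·4/12) + 7.15·e^(−0.0831·6/12) + 7.15·e^(−0.0831·9/12)
I = 7.0030 + 6.9547 + 6.8590 + 6.7180 = 27.5347
F = (S − I)·e^(rT) = (556.47 − 27.5347) · e^(0.0831·14/12)
= 528.9353 · e^0.096950 = 528.9353 × 1.101805 = ₹582.78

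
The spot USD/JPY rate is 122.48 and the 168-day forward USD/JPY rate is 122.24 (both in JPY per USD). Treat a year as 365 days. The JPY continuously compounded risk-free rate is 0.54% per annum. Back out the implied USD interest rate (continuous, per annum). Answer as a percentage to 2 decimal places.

0.97%

F = S·e^((r_JPY − r_USD)T) ⇒ r_USD = r_JPY − ln(F/S)/T
ln(122.24/122.48) = -0.001961; /(168/365) = -0.004261
r_USD = 0.0054 + 0.004261 = 0.009661
r_USD = 0.97%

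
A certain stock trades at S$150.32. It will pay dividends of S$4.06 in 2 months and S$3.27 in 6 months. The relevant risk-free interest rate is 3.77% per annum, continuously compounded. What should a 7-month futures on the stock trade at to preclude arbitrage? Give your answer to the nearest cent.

S$146.26

PV(dividends) I = 4.06·e^(−0.0377·2/12) + 3.27·e^(−0.0377·6/12)
I = 4.0346 + 3.2089 = 7.2435
F = (S − I)·e^(rT) = (150.32 − 7.2435) · e^(0.0377·7/12)
= 143.0765 · e^0.021992 = 143.0765 × 1.022236 = S$146.26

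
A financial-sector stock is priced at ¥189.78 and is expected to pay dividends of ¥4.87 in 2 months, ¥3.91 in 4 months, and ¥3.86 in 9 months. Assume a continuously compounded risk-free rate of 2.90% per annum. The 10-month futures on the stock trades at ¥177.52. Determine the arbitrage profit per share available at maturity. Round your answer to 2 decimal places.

PV(dividends) I = 4.87·e^(−0.0290·2/12) + 3.91·e^(−0.0290·4/12) + 3.86·e^(−0.0290·9/12) = 12.4959
Fair futures F* = (S − I)·e^(rT) = (189.78 − 12.4959)·e^0.024167 = 177.2841 × 1.024461 = 181.6206
Market ¥177.52 < fair 181.6206: forward underpriced → reverse cash-and-carry (short the stock, invest proceeds at r, pay the dividends, go long the forward).
Profit at T = |F_mkt − F*| = |177.52 − 181.6206| = ¥4.10 per share

¥4.10 per share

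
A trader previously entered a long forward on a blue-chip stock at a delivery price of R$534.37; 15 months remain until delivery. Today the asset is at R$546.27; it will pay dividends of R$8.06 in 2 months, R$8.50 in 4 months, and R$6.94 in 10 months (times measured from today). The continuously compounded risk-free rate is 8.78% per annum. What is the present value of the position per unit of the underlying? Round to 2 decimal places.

PV(remaining dividends) I = 8.06·e^(−0.0878·2/12) + 8.50·e^(−0.0878·4/12) + 6.94·e^(−0.0878·10/12) = 22.6481
Current forward F = (S − I)·e^(rT) = (546.27 − 22.6481)·e^(0.0878·15/12) = 523.6219 × 1.115999 = 584.3615
Value (long) = (F − K)·e^(−rT) = (584.3615 − 534.37) × 0.896058 = 44.7953
Value = R$44.80

R$44.80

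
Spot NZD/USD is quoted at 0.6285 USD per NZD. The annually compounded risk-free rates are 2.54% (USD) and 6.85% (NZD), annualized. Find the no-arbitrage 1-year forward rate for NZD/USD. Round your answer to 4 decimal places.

0.6031

By covered interest parity, F = S · (1+r_USD)^T / (1+r_NZD)^T
= 0.6285 × 1.025400 / 1.068500 = 0.6285 × 0.959663
F = 0.6031 USD per NZD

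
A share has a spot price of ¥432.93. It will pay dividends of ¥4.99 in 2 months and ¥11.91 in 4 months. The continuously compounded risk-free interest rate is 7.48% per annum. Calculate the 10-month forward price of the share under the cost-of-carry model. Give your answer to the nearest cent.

PV(dividends) I = 4.99·e^(−0.0748·2/12) + 11.91·e^(−0.0748·4/12)
I = 4.9282 + 11.6167 = 16.5449
F = (S − I)·e^(rT) = (432.93 − 16.5449) · e^(0.0748·10/12)
= 416.3851 · e^0.062333 = 416.3851 × 1.064317 = ¥443.17

¥443.17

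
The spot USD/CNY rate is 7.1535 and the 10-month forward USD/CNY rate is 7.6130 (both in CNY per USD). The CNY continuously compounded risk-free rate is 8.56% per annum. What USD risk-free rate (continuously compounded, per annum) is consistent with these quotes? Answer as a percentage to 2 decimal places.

F = S·e^((r_CNY − r_USD)T) ⇒ r_USD = r_CNY − ln(F/S)/T
ln(7.6130/7.1535) = 0.062256; /(10/12) = 0.074707
r_USD = 0.0856 − 0.074707 = 0.010893
r_USD = 1.09%

1.09%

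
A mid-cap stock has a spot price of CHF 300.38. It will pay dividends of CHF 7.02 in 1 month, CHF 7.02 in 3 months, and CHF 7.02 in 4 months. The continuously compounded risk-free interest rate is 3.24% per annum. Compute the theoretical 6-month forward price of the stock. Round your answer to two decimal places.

CHF 284.04

PV(dividends) I = 7.02·e^(−0.0324·1/12) + 7.02·e^(−0.0324·3/12) + 7.02·e^(−0.0324·4/12)
I = 7.0011 + 6.9634 + 6.9446 = 20.9091
F = (S − I)·e^(rT) = (300.38 − 20.9091) · e^(0.0324·6/12)
= 279.4709 · e^0.016200 = 279.4709 × 1.016332 = CHF 284.04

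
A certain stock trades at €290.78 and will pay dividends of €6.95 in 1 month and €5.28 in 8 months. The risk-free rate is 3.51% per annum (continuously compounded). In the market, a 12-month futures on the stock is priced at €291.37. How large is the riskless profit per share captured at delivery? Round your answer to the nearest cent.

€2.72 per share

PV(dividends) I = 6.95·e^(−0.0351·1/12) + 5.28·e^(−0.0351·8/12) = 12.0876
Fair futures F* = (S − I)·e^(rT) = (290.78 − 12.0876)·e^0.035100 = 278.6924 × 1.035723 = 288.6481
Market €291.37 > fair 288.6481: forward overpriced → cash-and-carry (borrow at r, buy the stock and collect the dividends, short the forward).
Profit at T = |F_mkt − F*| = |291.37 − 288.6481| = €2.72 per share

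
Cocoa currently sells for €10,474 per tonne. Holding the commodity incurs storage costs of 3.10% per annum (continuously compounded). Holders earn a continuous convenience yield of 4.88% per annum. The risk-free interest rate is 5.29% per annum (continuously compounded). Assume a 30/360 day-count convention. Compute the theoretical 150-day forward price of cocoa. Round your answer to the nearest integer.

Net carry = r + u − y = 0.0529 + 0.0310 − 0.0488 = 0.0351
F = S·e^((r+u−y)T) = 10474 · e^(0.0351 × 150/360) = 10474 · e^0.014625
= 10474 × 1.014732 = €10,628 per tonne

€10,628 per tonne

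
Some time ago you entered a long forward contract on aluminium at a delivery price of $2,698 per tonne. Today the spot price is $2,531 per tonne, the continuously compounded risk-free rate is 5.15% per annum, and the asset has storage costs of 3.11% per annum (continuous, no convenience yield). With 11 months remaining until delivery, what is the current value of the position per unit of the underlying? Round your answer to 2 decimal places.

$30.60 per tonne

Current fair forward for the remaining 11 months: F = S·e^((r + u)·T), (r + u) = 0.0515 + 0.0311 = 0.0826
F = 2531 · e^(0.0826 × 11/12) = 2531 × 1.07865691 = 2730.0806
Value of long forward = (F − K)·e^(−rT) = (2730.0806 − 2698) · e^(−0.0515·11/12)
= 32.0806 × 0.95388865 = 30.60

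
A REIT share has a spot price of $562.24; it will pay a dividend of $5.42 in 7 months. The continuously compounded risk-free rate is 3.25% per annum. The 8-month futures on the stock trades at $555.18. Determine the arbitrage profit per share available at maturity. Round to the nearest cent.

$13.94 per share

PV(dividends) I = 5.42·e^(−0.0325·7/12) = 5.3182
Fair futures F* = (S − I)·e^(rT) = (562.24 − 5.3182)·e^0.021667 = 556.9218 × 1.021903 = 569.1201
Market $555.18 < fair 569.1201: forward underpriced → reverse cash-and-carry (short the stock, invest proceeds at r, pay the dividends, go long the forward).
Profit at T = |F_mkt − F*| = |555.18 − 569.1201| = $13.94 per share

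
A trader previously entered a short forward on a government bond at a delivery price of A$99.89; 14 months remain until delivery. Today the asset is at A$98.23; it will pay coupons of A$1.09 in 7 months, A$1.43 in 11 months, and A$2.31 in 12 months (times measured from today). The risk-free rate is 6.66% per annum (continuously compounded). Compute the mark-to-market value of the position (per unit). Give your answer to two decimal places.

PV(remaining coupons) I = 1.09·e^(−0.0666·7/12) + 1.43·e^(−0.0666·11/12) + 2.31·e^(−0.0666·12/12) = 4.5549
Current forward F = (S − I)·e^(rT) = (98.23 − 4.5549)·e^(0.0666·14/12) = 93.6751 × 1.080798 = 101.2439
Value (long) = (F − K)·e^(−rT) = (101.2439 − 99.89) × 0.925242 = 1.2527
Short position value = −(long value) = -A$1.25

-A$1.25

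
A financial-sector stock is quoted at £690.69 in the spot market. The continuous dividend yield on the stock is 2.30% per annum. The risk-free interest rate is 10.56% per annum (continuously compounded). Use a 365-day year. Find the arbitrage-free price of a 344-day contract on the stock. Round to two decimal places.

£746.61

F = S·e^((r − q)T) = 690.69 · e^((0.1056 − 0.0230) × 344/365)
= 690.69 · e^0.077848 = 690.69 × 1.080958
F = £746.61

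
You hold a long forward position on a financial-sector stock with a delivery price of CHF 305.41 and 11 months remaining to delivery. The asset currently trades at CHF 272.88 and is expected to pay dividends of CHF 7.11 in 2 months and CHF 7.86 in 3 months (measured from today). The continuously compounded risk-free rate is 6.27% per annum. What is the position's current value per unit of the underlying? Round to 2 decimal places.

PV(remaining dividends) I = 7.11·e^(−0.0627·2/12) + 7.86·e^(−0.0627·3/12) = 14.7738
Current forward F = (S − I)·e^(rT) = (272.88 − 14.7738)·e^(0.0627·11/12) = 258.1062 × 1.059159 = 273.3755
Value (long) = (F − K)·e^(−rT) = (273.3755 − 305.41) × 0.944145 = -30.2452
Value = -CHF 30.25

-CHF 30.25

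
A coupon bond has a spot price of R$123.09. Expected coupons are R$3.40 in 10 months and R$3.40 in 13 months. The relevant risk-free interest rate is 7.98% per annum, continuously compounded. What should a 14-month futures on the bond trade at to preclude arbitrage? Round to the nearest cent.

PV(coupons) I = 3.40·e^(−0.0798·10/12) + 3.40·e^(−0.0798·13/12)
I = 3.1813 + 3.1184 = 6.2997
F = (S − I)·e^(rT) = (123.09 − 6.2997) · e^(0.0798·14/12)
= 116.7903 · e^0.093100 = 116.7903 × 1.097571 = R$128.19

R$128.19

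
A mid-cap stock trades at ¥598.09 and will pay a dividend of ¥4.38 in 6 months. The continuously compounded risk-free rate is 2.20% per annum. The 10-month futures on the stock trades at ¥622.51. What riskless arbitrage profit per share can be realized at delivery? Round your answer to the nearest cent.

PV(dividends) I = 4.38·e^(−0.0220·6/12) = 4.3321
Fair futures F* = (S − I)·e^(rT) = (598.09 − 4.3321)·e^0.018333 = 593.7579 × 1.018502 = 604.7436
Market ¥622.51 > fair 604.7436: forward overpriced → cash-and-carry (borrow at r, buy the stock and collect the dividends, short the forward).
Profit at T = |F_mkt − F*| = |622.51 − 604.7436| = ¥17.77 per share

¥17.77 per share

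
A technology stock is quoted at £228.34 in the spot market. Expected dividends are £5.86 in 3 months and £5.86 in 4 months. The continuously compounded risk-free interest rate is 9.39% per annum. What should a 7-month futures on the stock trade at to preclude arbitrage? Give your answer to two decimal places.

£229.15

PV(dividends) I = 5.86·e^(−0.0939·3/12) + 5.86·e^(−0.0939·4/12)
I = 5.7240 + 5.6794 = 11.4034
F = (S − I)·e^(rT) = (228.34 − 11.4034) · e^(0.0939·7/12)
= 216.9366 · e^0.054775 = 216.9366 × 1.056303 = £229.15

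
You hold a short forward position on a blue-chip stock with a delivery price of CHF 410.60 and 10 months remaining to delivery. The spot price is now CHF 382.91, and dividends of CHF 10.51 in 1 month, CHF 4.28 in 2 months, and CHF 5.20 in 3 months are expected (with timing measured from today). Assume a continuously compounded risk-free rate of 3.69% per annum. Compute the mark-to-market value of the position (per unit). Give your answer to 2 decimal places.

PV(remaining dividends) I = 10.51·e^(−0.0369·1/12) + 4.28·e^(−0.0369·2/12) + 5.20·e^(−0.0369·3/12) = 19.8837
Current forward F = (S − I)·e^(rT) = (382.91 − 19.8837)·e^(0.0369·10/12) = 363.0263 × 1.031228 = 374.3629
Value (long) = (F − K)·e^(−rT) = (374.3629 − 410.60) × 0.969718 = -35.1398
Short position value = −(long value) = CHF 35.14

CHF 35.14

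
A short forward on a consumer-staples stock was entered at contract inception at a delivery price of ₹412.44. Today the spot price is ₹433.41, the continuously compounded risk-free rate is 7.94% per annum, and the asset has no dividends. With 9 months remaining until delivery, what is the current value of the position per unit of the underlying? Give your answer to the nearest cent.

-₹44.81

Current fair forward for the remaining 9 months: F = S·e^(r·T), r = 0.0794
F = 433.41 · e^(0.0794 × 9/12) = 433.41 × 1.061359 = 460.0036
Value of long forward = (F − K)·e^(−rT) = (460.0036 − 412.44) · e^(−0.0794·9/12)
= 47.5636 × 0.942188 = 44.81
Short position value = −(long value) = -₹44.81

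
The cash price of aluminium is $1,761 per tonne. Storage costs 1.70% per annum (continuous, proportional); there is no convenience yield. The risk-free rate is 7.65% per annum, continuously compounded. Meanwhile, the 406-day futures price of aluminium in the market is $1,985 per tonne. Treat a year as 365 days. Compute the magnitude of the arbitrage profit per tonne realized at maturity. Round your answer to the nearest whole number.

Fair futures: F* = S·e^(carry·T), with carry = (r + u) = 0.0765 + 0.0170 = 0.0935
F* = 1761 · e^(0.0935 × 406/365) = 1761 · e^0.104003 = 1761 × 1.109604 = $1954.0126
Market $1985 > fair $1954.0126: forward overpriced → cash-and-carry (buy spot, short the forward).
At maturity, profit = |F_mkt − F*| = |1985 − 1954.0126| = $31 per tonne

$31 per tonne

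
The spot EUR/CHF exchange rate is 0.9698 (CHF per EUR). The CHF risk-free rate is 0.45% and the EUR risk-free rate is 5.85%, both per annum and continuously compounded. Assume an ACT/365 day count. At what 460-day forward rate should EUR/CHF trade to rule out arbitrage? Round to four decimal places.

F = S·e^((r_CHF − r_EUR)T) = 0.9698 · e^((0.0045 − 0.0585) × 460/365)
= 0.9698 · e^-0.068055 = 0.9698 × 0.934209
F = 0.9060 CHF per EUR

0.9060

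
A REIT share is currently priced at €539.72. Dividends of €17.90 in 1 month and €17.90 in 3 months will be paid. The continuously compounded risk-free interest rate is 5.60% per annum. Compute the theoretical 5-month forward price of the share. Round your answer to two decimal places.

PV(dividends) I = 17.90·e^(−0.0560·1/12) + 17.90·e^(−0.0560·3/12)
I = 17.8167 + 17.6511 = 35.4678
F = (S − I)·e^(rT) = (539.72 − 35.4678) · e^(0.0560·5/12)
= 504.2522 · e^0.023333 = 504.2522 × 1.023607 = €516.16

€516.16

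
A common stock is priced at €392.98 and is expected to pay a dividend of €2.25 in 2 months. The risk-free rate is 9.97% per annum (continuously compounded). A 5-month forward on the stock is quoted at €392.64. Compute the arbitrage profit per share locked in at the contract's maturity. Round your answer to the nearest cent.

€14.70 per share

PV(dividends) I = 2.25·e^(−0.0997·2/12) = 2.2129
Fair forward F* = (S − I)·e^(rT) = (392.98 − 2.2129)·e^0.041542 = 390.7671 × 1.042417 = 407.3423
Market €392.64 < fair 407.3423: forward underpriced → reverse cash-and-carry (short the stock, invest proceeds at r, pay the dividends, go long the forward).
Profit at T = |F_mkt − F*| = |392.64 − 407.3423| = €14.70 per share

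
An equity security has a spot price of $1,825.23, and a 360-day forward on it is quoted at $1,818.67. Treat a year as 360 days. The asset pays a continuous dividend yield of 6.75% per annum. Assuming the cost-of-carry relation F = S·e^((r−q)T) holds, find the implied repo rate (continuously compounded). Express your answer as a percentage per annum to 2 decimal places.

From F = S·e^((r−q)T): (r − q) = ln(F/S)/T
ln(1818.67/1825.23) = ln(0.996406) = -0.003600
(r − q) = -0.003600 / (360/360) = -0.003600
r = ln(F/S)/T + q = -0.003600 + 0.0675 = 0.063900
r = 6.39%

6.39%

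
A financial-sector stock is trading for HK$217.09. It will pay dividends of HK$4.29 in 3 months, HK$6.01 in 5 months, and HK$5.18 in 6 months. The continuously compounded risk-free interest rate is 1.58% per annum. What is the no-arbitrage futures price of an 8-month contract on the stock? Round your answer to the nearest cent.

HK$203.84

PV(dividends) I = 4.29·e^(−0.0158·3/12) + 6.01·e^(−0.0158·5/12) + 5.18·e^(−0.0158·6/12)
I = 4.2731 + 5.9706 + 5.1392 = 15.3829
F = (S − I)·e^(rT) = (217.09 − 15.3829) · e^(0.0158·8/12)
= 201.7071 · e^0.010533 = 201.7071 × 1.010589 = HK$203.84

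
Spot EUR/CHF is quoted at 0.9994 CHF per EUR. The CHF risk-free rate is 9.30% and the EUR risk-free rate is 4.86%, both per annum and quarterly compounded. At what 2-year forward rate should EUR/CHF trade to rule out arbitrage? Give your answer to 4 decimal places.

1.0905

By covered interest parity, F = S · (1+r_CHF/4)^(4T) / (1+r_EUR/4)^(4T)
= 0.9994 × 1.201860 / 1.101435 = 0.9994 × 1.091177
F = 1.0905 CHF per EUR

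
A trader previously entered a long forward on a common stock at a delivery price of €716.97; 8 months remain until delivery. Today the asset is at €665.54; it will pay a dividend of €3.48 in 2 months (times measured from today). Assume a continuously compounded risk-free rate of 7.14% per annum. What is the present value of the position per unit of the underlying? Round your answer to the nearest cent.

-€21.54

PV(remaining dividends) I = 3.48·e^(−0.0714·2/12) = 3.4388
Current forward F = (S − I)·e^(rT) = (665.54 − 3.4388)·e^(0.0714·8/12) = 662.1012 × 1.048751 = 694.3793
Value (long) = (F − K)·e^(−rT) = (694.3793 − 716.97) × 0.953515 = -21.5406
Value = -€21.54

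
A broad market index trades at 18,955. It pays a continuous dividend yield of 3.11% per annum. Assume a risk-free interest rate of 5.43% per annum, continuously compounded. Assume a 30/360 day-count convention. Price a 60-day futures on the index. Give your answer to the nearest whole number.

19,028

F = S·e^((r − q)T) = 18955 · e^((0.0543 − 0.0311) × 60/360)
= 18955 · e^0.003867 = 18955 × 1.003874
F = 19,028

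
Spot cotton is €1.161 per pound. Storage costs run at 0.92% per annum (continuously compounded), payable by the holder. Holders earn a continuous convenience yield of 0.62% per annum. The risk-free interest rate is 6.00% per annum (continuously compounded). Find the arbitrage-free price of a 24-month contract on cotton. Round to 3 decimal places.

Net carry = r + u − y = 0.0600 + 0.0092 − 0.0062 = 0.0630
F = S·e^((r+u−y)T) = 1.161 · e^(0.0630 × 24/12) = 1.161 · e^0.126000
= 1.161 × 1.134282 = €1.317 per pound

€1.317 per pound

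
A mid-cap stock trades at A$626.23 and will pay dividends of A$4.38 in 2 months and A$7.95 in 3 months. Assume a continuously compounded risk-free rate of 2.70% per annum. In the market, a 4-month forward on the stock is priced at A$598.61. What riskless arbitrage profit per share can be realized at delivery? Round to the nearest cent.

PV(dividends) I = 4.38·e^(−0.0270·2/12) + 7.95·e^(−0.0270·3/12) = 12.2569
Fair forward F* = (S − I)·e^(rT) = (626.23 − 12.2569)·e^0.009000 = 613.9731 × 1.009041 = 619.5240
Market A$598.61 < fair 619.5240: forward underpriced → reverse cash-and-carry (short the stock, invest proceeds at r, pay the dividends, go long the forward).
Profit at T = |F_mkt − F*| = |598.61 − 619.5240| = A$20.91 per share

A$20.91 per share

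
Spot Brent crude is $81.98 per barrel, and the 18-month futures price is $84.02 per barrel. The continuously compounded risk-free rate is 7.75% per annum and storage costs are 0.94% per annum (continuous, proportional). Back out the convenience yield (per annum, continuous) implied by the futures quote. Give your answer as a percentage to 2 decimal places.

7.05%

F = S·e^((r+u−y)T) ⇒ (r+u−y) = ln(F/S)/T
ln(84.02/81.98) = 0.024580; /T ⇒ 0.016387
y = r + u − ln(F/S)/T = 0.0775 + 0.0094 − 0.016387 = 0.070513
y = 7.05%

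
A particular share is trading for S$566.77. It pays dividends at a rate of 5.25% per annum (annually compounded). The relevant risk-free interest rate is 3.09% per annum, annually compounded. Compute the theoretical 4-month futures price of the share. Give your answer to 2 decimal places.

S$562.87

F = S · (1+r)^T / (1+q)^T
= 566.77 × 1.010196 / 1.017202 = 566.77 × 0.993112
F = S$562.87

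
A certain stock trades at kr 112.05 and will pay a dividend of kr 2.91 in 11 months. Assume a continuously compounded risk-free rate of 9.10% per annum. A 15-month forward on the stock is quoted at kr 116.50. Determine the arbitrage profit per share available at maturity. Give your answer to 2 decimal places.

kr 6.05 per share

PV(dividends) I = 2.91·e^(−0.0910·11/12) = 2.6771
Fair forward F* = (S − I)·e^(rT) = (112.05 − 2.6771)·e^0.113750 = 109.3729 × 1.120472 = 122.5493
Market kr 116.50 < fair 122.5493: forward underpriced → reverse cash-and-carry (short the stock, invest proceeds at r, pay the dividends, go long the forward).
Profit at T = |F_mkt − F*| = |116.50 − 122.5493| = kr 6.05 per share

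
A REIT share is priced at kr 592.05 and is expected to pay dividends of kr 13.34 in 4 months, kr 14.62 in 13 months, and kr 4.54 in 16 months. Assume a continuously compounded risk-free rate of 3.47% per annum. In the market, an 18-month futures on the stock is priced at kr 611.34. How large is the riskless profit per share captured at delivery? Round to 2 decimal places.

PV(dividends) I = 13.34·e^(−0.0347·4/12) + 14.62·e^(−0.0347·13/12) + 4.54·e^(−0.0347·16/12) = 31.6019
Fair futures F* = (S − I)·e^(rT) = (592.05 − 31.6019)·e^0.052050 = 560.4481 × 1.053428 = 590.3917
Market kr 611.34 > fair 590.3917: forward overpriced → cash-and-carry (borrow at r, buy the stock and collect the dividends, short the forward).
Profit at T = |F_mkt − F*| = |611.34 − 590.3917| = kr 20.95 per share

kr 20.95 per share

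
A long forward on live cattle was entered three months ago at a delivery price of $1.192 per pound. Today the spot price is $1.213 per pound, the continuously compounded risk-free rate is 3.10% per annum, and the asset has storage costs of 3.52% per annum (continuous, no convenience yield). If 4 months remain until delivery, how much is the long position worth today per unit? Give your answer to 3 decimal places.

$0.048 per pound

Current fair forward for the remaining 4 months: F = S·e^((r + u)·T), (r + u) = 0.0310 + 0.0352 = 0.0662
F = 1.213 · e^(0.0662 × 4/12) = 1.213 × 1.022312 = 1.2401
Value of long forward = (F − K)·e^(−rT) = (1.2401 − 1.192) · e^(−0.0310·4/12)
= 0.0481 × 0.989720 = 0.048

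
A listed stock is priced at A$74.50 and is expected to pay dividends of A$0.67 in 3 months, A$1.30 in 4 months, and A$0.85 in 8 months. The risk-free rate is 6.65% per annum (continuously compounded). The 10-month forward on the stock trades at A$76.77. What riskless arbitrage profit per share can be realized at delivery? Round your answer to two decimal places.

PV(dividends) I = 0.67·e^(−0.0665·3/12) + 1.30·e^(−0.0665·4/12) + 0.85·e^(−0.0665·8/12) = 2.7436
Fair forward F* = (S − I)·e^(rT) = (74.50 − 2.7436)·e^0.055417 = 71.7564 × 1.056981 = 75.8452
Market A$76.77 > fair 75.8452: forward overpriced → cash-and-carry (borrow at r, buy the stock and collect the dividends, short the forward).
Profit at T = |F_mkt − F*| = |76.77 − 75.8452| = A$0.92 per share

A$0.92 per share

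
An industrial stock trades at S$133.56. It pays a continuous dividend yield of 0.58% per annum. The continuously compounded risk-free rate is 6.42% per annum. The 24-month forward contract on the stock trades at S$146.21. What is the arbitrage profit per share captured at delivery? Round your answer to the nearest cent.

S$3.90 per share

Fair forward: F* = S·e^(carry·T), with carry = (r − q) = 0.0642 − 0.0058 = 0.0584
F* = 133.56 · e^(0.0584 × 24/12) = 133.56 · e^0.116800 = 133.56 × 1.123895 = S$150.1074
Market S$146.21 < fair S$150.1074: forward underpriced → reverse cash-and-carry (short spot, go long the forward).
At maturity, profit = |F_mkt − F*| = |146.21 − 150.1074| = S$3.90 per share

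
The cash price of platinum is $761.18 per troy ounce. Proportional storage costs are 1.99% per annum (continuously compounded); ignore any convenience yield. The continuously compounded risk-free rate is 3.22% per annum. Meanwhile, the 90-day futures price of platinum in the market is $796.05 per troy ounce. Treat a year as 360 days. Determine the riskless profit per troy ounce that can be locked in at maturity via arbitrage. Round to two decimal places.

Fair futures: F* = S·e^(carry·T), with carry = (r + u) = 0.0322 + 0.0199 = 0.0521
F* = 761.18 · e^(0.0521 × 90/360) = 761.18 · e^0.013025 = 761.18 × 1.013110 = $771.1591
Market $796.05 > fair $771.1591: forward overpriced → cash-and-carry (buy spot, short the forward).
At maturity, profit = |F_mkt − F*| = |796.05 − 771.1591| = $24.89 per troy ounce

$24.89 per troy ounce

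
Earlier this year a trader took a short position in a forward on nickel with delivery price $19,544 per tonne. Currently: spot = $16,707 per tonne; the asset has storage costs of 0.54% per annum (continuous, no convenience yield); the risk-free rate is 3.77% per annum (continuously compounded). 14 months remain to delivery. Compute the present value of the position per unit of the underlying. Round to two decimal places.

Current fair forward for the remaining 14 months: F = S·e^((r + u)·T), (r + u) = 0.0377 + 0.0054 = 0.0431
F = 16707 · e^(0.0431 × 14/12) = 16707 × 1.05156900 = 17568.5633
Value of long forward = (F − K)·e^(−rT) = (17568.5633 − 19544) · e^(−0.0377·14/12)
= -1975.4367 × 0.95696991 = -1890.43
Short position value = −(long value) = $1890.43

$1890.43 per tonne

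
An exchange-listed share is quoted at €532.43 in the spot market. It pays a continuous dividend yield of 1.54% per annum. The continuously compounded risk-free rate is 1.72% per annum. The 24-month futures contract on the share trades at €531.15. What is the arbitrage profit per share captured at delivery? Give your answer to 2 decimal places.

Fair futures: F* = S·e^(carry·T), with carry = (r − q) = 0.0172 − 0.0154 = 0.0018
F* = 532.43 · e^(0.0018 × 24/12) = 532.43 · e^0.003600 = 532.43 × 1.003606 = €534.3499
Market €531.15 < fair €534.3499: forward underpriced → reverse cash-and-carry (short spot, go long the forward).
At maturity, profit = |F_mkt − F*| = |531.15 − 534.3499| = €3.20 per share

€3.20 per share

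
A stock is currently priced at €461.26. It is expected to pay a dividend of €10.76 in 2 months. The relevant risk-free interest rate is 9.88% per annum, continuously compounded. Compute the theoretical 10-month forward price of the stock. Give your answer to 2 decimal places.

PV(dividends) I = 10.76·e^(−0.0988·2/12)
I = 10.5843
F = (S − I)·e^(rT) = (461.26 − 10.5843) · e^(0.0988·10/12)
= 450.6757 · e^0.082333 = 450.6757 × 1.085817 = €489.35

€489.35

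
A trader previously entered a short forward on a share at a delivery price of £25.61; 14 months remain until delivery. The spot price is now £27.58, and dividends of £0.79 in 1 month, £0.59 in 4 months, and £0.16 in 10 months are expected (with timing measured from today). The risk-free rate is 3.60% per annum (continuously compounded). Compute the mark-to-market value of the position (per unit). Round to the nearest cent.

PV(remaining dividends) I = 0.79·e^(−0.0360·1/12) + 0.59·e^(−0.0360·4/12) + 0.16·e^(−0.0360·10/12) = 1.5259
Current forward F = (S − I)·e^(rT) = (27.58 − 1.5259)·e^(0.0360·14/12) = 26.0541 × 1.042894 = 27.1717
Value (long) = (F − K)·e^(−rT) = (27.1717 − 25.61) × 0.958870 = 1.4975
Short position value = −(long value) = -£1.50

-£1.50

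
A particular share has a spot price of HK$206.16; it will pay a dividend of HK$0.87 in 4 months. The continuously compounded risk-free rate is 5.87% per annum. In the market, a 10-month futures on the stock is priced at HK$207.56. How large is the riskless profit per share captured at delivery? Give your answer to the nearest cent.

HK$8.04 per share

PV(dividends) I = 0.87·e^(−0.0587·4/12) = 0.8531
Fair futures F* = (S − I)·e^(rT) = (206.16 − 0.8531)·e^0.048917 = 205.3069 × 1.050133 = 215.5996
Market HK$207.56 < fair 215.5996: forward underpriced → reverse cash-and-carry (short the stock, invest proceeds at r, pay the dividends, go long the forward).
Profit at T = |F_mkt − F*| = |207.56 − 215.5996| = HK$8.04 per share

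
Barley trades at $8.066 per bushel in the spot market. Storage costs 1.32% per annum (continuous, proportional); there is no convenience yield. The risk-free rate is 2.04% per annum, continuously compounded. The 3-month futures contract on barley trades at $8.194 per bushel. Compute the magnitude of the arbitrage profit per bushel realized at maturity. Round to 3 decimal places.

$0.060 per bushel

Fair futures: F* = S·e^(carry·T), with carry = (r + u) = 0.0204 + 0.0132 = 0.0336
F* = 8.066 · e^(0.0336 × 3/12) = 8.066 · e^0.008400 = 8.066 × 1.008435 = $8.1340
Market $8.194 > fair $8.1340: forward overpriced → cash-and-carry (buy spot, short the forward).
At maturity, profit = |F_mkt − F*| = |8.194 − 8.1340| = $0.060 per bushel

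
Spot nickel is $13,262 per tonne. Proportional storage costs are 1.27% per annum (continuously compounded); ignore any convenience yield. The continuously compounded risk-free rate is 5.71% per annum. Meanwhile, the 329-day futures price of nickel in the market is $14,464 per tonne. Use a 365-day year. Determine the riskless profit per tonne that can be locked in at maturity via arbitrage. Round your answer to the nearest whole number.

$341 per tonne

Fair futures: F* = S·e^(carry·T), with carry = (r + u) = 0.0571 + 0.0127 = 0.0698
F* = 13262 · e^(0.0698 × 329/365) = 13262 · e^0.062916 = 13262 × 1.064937 = $14123.1945
Market $14464 > fair $14123.1945: forward overpriced → cash-and-carry (buy spot, short the forward).
At maturity, profit = |F_mkt − F*| = |14464 − 14123.1945| = $341 per tonne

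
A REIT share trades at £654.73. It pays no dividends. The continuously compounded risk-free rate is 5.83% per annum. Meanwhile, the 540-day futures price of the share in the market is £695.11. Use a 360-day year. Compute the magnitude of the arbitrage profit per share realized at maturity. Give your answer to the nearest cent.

Fair futures: F* = S·e^(carry·T), with carry = r = 0.0583
F* = 654.73 · e^(0.0583 × 540/360) = 654.73 · e^0.087450 = 654.73 × 1.091388 = £714.5645
Market £695.11 < fair £714.5645: forward underpriced → reverse cash-and-carry (short spot, go long the forward).
At maturity, profit = |F_mkt − F*| = |695.11 − 714.5645| = £19.45 per share

£19.45 per share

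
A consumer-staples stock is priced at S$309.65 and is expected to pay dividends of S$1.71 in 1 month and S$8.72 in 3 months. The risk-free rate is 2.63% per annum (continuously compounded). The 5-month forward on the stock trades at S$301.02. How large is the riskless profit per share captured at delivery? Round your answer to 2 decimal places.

S$1.56 per share

PV(dividends) I = 1.71·e^(−0.0263·1/12) + 8.72·e^(−0.0263·3/12) = 10.3691
Fair forward F* = (S − I)·e^(rT) = (309.65 − 10.3691)·e^0.010958 = 299.2809 × 1.011018 = 302.5784
Market S$301.02 < fair 302.5784: forward underpriced → reverse cash-and-carry (short the stock, invest proceeds at r, pay the dividends, go long the forward).
Profit at T = |F_mkt − F*| = |301.02 − 302.5784| = S$1.56 per share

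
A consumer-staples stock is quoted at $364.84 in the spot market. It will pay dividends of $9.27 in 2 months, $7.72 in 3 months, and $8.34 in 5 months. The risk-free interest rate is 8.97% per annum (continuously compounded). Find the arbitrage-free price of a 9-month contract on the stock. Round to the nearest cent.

$363.79

PV(dividends) I = 9.27·e^(−0.0897·2/12) + 7.72·e^(−0.0897·3/12) + 8.34·e^(−0.0897·5/12)
I = 9.1324 + 7.5488 + 8.0340 = 24.7152
F = (S − I)·e^(rT) = (364.84 − 24.7152) · e^(0.0897·9/12)
= 340.1248 · e^0.067275 = 340.1248 × 1.069590 = $363.79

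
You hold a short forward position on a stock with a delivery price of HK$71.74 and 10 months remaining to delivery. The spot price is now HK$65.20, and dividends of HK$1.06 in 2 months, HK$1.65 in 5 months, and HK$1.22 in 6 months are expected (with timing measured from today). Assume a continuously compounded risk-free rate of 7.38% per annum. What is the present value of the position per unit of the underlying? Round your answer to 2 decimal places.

HK$6.08

PV(remaining dividends) I = 1.06·e^(−0.0738·2/12) + 1.65·e^(−0.0738·5/12) + 1.22·e^(−0.0738·6/12) = 3.8229
Current forward F = (S − I)·e^(rT) = (65.20 − 3.8229)·e^(0.0738·10/12) = 61.3771 × 1.063430 = 65.2702
Value (long) = (F − K)·e^(−rT) = (65.2702 − 71.74) × 0.940353 = -6.0839
Short position value = −(long value) = HK$6.08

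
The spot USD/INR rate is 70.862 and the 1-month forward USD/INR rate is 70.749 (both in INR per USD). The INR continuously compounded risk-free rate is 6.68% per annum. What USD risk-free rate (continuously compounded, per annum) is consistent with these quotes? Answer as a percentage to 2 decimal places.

8.60%

F = S·e^((r_INR − r_USD)T) ⇒ r_USD = r_INR − ln(F/S)/T
ln(70.749/70.862) = -0.001596; /(1/12) = -0.019152
r_USD = 0.0668 + 0.019152 = 0.085952
r_USD = 8.60%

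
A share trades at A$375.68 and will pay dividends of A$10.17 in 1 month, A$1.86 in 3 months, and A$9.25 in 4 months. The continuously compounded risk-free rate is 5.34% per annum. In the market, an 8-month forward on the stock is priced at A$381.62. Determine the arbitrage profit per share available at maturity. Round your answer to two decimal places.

PV(dividends) I = 10.17·e^(−0.0534·1/12) + 1.86·e^(−0.0534·3/12) + 9.25·e^(−0.0534·4/12) = 21.0470
Fair forward F* = (S − I)·e^(rT) = (375.68 − 21.0470)·e^0.035600 = 354.6330 × 1.036241 = 367.4853
Market A$381.62 > fair 367.4853: forward overpriced → cash-and-carry (borrow at r, buy the stock and collect the dividends, short the forward).
Profit at T = |F_mkt − F*| = |381.62 − 367.4853| = A$14.13 per share

A$14.13 per share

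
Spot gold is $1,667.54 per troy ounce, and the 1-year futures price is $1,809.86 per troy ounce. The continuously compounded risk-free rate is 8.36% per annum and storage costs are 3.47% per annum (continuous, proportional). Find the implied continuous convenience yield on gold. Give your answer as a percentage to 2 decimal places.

3.64%

F = S·e^((r+u−y)T) ⇒ (r+u−y) = ln(F/S)/T
ln(1809.86/1667.54) = 0.081900; /T ⇒ 0.081900
y = r + u − ln(F/S)/T = 0.0836 + 0.0347 − 0.081900 = 0.036400
y = 3.64%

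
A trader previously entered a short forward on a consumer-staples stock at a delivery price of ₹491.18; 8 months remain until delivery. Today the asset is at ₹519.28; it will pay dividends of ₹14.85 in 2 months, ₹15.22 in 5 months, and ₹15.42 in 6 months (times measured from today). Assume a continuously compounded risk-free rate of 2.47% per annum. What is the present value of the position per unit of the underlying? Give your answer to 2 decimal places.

₹8.96

PV(remaining dividends) I = 14.85·e^(−0.0247·2/12) + 15.22·e^(−0.0247·5/12) + 15.42·e^(−0.0247·6/12) = 45.0839
Current forward F = (S − I)·e^(rT) = (519.28 − 45.0839)·e^(0.0247·8/12) = 474.1961 × 1.016603 = 482.0692
Value (long) = (F − K)·e^(−rT) = (482.0692 − 491.18) × 0.983668 = -8.9620
Short position value = −(long value) = ₹8.96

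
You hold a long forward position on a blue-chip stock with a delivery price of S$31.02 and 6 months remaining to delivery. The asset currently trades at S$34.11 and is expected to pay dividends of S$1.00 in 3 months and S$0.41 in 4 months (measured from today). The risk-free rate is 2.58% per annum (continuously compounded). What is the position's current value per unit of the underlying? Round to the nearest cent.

S$2.09

PV(remaining dividends) I = 1.00·e^(−0.0258·3/12) + 0.41·e^(−0.0258·4/12) = 1.4001
Current forward F = (S − I)·e^(rT) = (34.11 − 1.4001)·e^(0.0258·6/12) = 32.7099 × 1.012984 = 33.1346
Value (long) = (F − K)·e^(−rT) = (33.1346 − 31.02) × 0.987183 = 2.0875
Value = S$2.09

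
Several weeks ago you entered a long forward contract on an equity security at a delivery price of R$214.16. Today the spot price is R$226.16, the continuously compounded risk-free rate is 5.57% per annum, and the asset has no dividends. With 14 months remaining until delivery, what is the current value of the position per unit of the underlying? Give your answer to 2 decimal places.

R$25.47

Current fair forward for the remaining 14 months: F = S·e^(r·T), r = 0.0557
F = 226.16 · e^(0.0557 × 14/12) = 226.16 × 1.067141 = 241.3446
Value of long forward = (F − K)·e^(−rT) = (241.3446 − 214.16) · e^(−0.0557·14/12)
= 27.1846 × 0.937083 = 25.47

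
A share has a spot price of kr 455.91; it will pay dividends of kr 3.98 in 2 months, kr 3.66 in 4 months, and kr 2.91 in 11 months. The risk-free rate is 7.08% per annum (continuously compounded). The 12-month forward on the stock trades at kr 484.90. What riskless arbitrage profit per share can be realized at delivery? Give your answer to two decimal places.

PV(dividends) I = 3.98·e^(−0.0708·2/12) + 3.66·e^(−0.0708·4/12) + 2.91·e^(−0.0708·11/12) = 10.2351
Fair forward F* = (S − I)·e^(rT) = (455.91 − 10.2351)·e^0.070800 = 445.6749 × 1.073367 = 478.3727
Market kr 484.90 > fair 478.3727: forward overpriced → cash-and-carry (borrow at r, buy the stock and collect the dividends, short the forward).
Profit at T = |F_mkt − F*| = |484.90 − 478.3727| = kr 6.53 per share

kr 6.53 per share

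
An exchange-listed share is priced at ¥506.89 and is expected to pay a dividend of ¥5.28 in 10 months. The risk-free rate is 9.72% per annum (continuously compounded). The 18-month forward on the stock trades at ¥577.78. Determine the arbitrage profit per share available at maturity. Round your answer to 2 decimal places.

¥3.04 per share

PV(dividends) I = 5.28·e^(−0.0972·10/12) = 4.8692
Fair forward F* = (S − I)·e^(rT) = (506.89 − 4.8692)·e^0.145800 = 502.0208 × 1.156965 = 580.8205
Market ¥577.78 < fair 580.8205: forward underpriced → reverse cash-and-carry (short the stock, invest proceeds at r, pay the dividends, go long the forward).
Profit at T = |F_mkt − F*| = |577.78 − 580.8205| = ¥3.04 per share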